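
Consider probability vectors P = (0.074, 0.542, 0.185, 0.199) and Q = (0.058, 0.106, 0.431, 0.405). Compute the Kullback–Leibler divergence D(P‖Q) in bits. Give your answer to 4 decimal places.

D(P‖Q) = Σ p·log₂(p/q).
  0.074·log₂(0.074/0.058) = 0.02601
  0.542·log₂(0.542/0.106) = 1.27599
  0.185·log₂(0.185/0.431) = -0.22573
  0.199·log₂(0.199/0.405) = -0.20401
D(P‖Q) = 0.8723 bits.

0.8723 bits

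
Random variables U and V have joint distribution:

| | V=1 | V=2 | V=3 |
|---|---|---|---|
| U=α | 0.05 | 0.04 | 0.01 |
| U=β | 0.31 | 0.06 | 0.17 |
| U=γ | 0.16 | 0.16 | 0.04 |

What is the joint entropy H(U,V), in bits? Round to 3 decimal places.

H(U,V) = −Σ p(x,y)·log₂ p(x,y) over all 9 cells.
  cell (α,1): −0.05·log₂0.05 = 0.2161
  cell (α,2): −0.04·log₂0.04 = 0.1858
  cell (α,3): −0.01·log₂0.01 = 0.0664
  cell (β,1): −0.31·log₂0.31 = 0.5238
  cell (β,2): −0.06·log₂0.06 = 0.2435
  cell (β,3): −0.17·log₂0.17 = 0.4346
  cell (γ,1): −0.16·log₂0.16 = 0.4230
  cell (γ,2): −0.16·log₂0.16 = 0.4230
  cell (γ,3): −0.04·log₂0.04 = 0.1858
Sum = 2.702 bits.

2.702 bits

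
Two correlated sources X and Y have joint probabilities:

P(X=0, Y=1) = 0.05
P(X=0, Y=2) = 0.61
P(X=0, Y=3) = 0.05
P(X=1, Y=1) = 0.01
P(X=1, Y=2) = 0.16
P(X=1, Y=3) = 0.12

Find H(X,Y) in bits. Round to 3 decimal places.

1.724 bits

H(X,Y) = −Σ p(x,y)·log₂ p(x,y) over all 6 cells.
  cell (0,1): −0.05·log₂0.05 = 0.2161
  cell (0,2): −0.61·log₂0.61 = 0.4350
  cell (0,3): −0.05·log₂0.05 = 0.2161
  cell (1,1): −0.01·log₂0.01 = 0.0664
  cell (1,2): −0.16·log₂0.16 = 0.4230
  cell (1,3): −0.12·log₂0.12 = 0.3671
Sum = 1.724 bits.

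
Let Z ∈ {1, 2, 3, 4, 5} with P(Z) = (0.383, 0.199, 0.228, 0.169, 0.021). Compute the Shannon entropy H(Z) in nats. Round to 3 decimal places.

H(Z) = −Σ p·ln p.
  −(0.383)·ln(0.383) = 0.3676
  −(0.199)·ln(0.199) = 0.3213
  −(0.228)·ln(0.228) = 0.3371
  −(0.169)·ln(0.169) = 0.3005
  −(0.021)·ln(0.021) = 0.0811
Sum: 0.3676 + 0.3213 + 0.3371 + 0.3005 + 0.0811 = 1.408 nats.

1.408 nats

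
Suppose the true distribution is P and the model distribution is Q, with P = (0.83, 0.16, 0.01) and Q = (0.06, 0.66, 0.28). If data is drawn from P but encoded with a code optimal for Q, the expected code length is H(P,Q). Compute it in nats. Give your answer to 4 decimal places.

2.4143 nats

H(P,Q) = −Σ p·ln q.
  −0.83·ln(0.06) = 2.33513
  −0.16·ln(0.66) = 0.06648
  −0.01·ln(0.28) = 0.01273
H(P,Q) = 2.4143 nats.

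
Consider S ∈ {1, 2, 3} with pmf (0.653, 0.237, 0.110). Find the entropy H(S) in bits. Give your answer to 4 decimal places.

H(S) = −Σ p·log₂ p.
  −(0.653)·log₂(0.653) = 0.40149
  −(0.237)·log₂(0.237) = 0.49226
  −(0.110)·log₂(0.110) = 0.35029
Sum: 0.40149 + 0.49226 + 0.35029 = 1.2440 bits.

1.2440 bits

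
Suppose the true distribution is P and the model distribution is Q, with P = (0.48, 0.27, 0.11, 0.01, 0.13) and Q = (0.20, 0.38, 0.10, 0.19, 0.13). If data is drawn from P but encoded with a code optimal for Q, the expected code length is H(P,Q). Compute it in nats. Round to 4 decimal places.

H(P,Q) = −Σ p·ln q.
  −0.48·ln(0.20) = 0.77253
  −0.27·ln(0.38) = 0.26125
  −0.11·ln(0.10) = 0.25328
  −0.01·ln(0.19) = 0.01661
  −0.13·ln(0.13) = 0.26523
H(P,Q) = 1.5689 nats.

1.5689 nats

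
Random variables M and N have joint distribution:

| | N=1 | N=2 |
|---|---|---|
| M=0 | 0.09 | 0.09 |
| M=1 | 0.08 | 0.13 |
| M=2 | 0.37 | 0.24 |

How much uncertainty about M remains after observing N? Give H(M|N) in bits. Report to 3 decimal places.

Marginals: p(M) = (0.1800, 0.2100, 0.6100), p(N) = (0.5400, 0.4600).
H(M|N) = Σ p(N) · H(M|N=·).
  N=1: p=0.5400, H(M|N=1) = 1.2127
  N=2: p=0.4600, H(M|N=2) = 1.4654
Weighted sum = 1.329 bits.

1.329 bits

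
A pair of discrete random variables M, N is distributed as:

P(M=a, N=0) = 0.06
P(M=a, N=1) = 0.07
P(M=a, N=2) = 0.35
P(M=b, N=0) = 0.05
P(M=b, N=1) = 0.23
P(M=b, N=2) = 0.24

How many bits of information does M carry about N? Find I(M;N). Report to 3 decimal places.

Marginals: p(M) = (0.4800, 0.5200), p(N) = (0.1100, 0.3000, 0.5900).
I(M;N) = Σ p(x,y)·log₂[p(x,y)/(p(x)p(y))].
  (a,0): 0.06·log₂(1.1364) = 0.0111
  (a,1): 0.07·log₂(0.4861) = -0.0728
  (a,2): 0.35·log₂(1.2359) = 0.1069
  (b,0): 0.05·log₂(0.8741) = -0.0097
  (b,1): 0.23·log₂(1.4744) = 0.1288
  (b,2): 0.24·log₂(0.7823) = -0.0850
Sum = 0.079 bits.

0.079 bits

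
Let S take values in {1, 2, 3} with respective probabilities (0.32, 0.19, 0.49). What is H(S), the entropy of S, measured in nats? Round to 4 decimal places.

H(S) = −Σ p·ln p.
  −(0.32)·ln(0.32) = 0.36462
  −(0.19)·ln(0.19) = 0.31554
  −(0.49)·ln(0.49) = 0.34954
Sum: 0.36462 + 0.31554 + 0.34954 = 1.0297 nats.

1.0297 nats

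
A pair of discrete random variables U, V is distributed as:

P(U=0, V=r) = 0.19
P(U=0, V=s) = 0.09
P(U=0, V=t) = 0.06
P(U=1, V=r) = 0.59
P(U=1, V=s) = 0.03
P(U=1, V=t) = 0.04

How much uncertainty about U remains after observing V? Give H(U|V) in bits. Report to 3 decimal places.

0.819 bits

Chain rule: H(U|V) = H(U,V) − H(V).
Marginals: p(U) = (0.3400, 0.6600), p(V) = (0.7800, 0.1200, 0.1000).
H(U,V) = 1.7981 bits; H(V) = 0.9789 bits.
H(U|V) = 1.7981 − 0.9789 = 0.819 bits.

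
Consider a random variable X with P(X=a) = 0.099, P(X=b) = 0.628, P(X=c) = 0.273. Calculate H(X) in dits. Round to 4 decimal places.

H(X) = −Σ p·log₁₀ p.
  −(0.099)·log₁₀(0.099) = 0.09943
  −(0.628)·log₁₀(0.628) = 0.12688
  −(0.273)·log₁₀(0.273) = 0.15393
Sum: 0.09943 + 0.12688 + 0.15393 = 0.3802 dits.

0.3802 dits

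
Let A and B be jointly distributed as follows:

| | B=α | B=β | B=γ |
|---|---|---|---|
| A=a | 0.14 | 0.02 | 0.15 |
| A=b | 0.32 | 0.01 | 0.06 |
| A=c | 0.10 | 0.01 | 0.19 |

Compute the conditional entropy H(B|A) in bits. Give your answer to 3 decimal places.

1.036 bits

Chain rule: H(B|A) = H(A,B) − H(A).
Marginals: p(A) = (0.3100, 0.3900, 0.3000), p(B) = (0.5600, 0.0400, 0.4000).
H(A,B) = 2.6104 bits; H(A) = 1.5747 bits.
H(B|A) = 2.6104 − 1.5747 = 1.036 bits.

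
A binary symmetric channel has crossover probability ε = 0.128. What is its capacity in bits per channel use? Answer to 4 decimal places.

Binary symmetric channel: C = 1 − h₂(ε) where h₂ is the binary entropy function.
h₂(0.128) = −0.128·log₂0.128 − 0.872·log₂0.872 = 0.5519.
C = 1 − 0.5519 = 0.4481 bits per channel use.

0.4481 bits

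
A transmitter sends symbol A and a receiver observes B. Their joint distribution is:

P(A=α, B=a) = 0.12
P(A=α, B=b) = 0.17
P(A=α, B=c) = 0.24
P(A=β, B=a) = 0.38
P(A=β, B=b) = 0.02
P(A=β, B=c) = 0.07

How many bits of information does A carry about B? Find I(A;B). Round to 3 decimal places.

0.269 bits

Marginals: p(A) = (0.5300, 0.4700), p(B) = (0.5000, 0.1900, 0.3100).
I(A;B) = H(A) + H(B) − H(A,B).
H(A) = 0.9974, H(B) = 1.4790, H(A,B) = 2.2077.
I(A;B) = 0.9974 + 1.4790 − 2.2077 = 0.269 bits.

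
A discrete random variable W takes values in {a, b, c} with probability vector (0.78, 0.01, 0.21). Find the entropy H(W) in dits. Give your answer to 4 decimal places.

0.2465 dits

H(W) = −Σ p·log₁₀ p.
  −(0.78)·log₁₀(0.78) = 0.08417
  −(0.01)·log₁₀(0.01) = 0.02000
  −(0.21)·log₁₀(0.21) = 0.14233
Sum: 0.08417 + 0.02000 + 0.14233 = 0.2465 dits.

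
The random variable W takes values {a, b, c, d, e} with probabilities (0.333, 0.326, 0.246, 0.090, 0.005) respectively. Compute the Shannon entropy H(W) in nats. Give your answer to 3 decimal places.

H(W) = −Σ p·ln p.
  −(0.333)·ln(0.333) = 0.3662
  −(0.326)·ln(0.326) = 0.3654
  −(0.246)·ln(0.246) = 0.3450
  −(0.090)·ln(0.090) = 0.2167
  −(0.005)·ln(0.005) = 0.0265
Sum: 0.3662 + 0.3654 + 0.3450 + 0.2167 + 0.0265 = 1.320 nats.

1.320 nats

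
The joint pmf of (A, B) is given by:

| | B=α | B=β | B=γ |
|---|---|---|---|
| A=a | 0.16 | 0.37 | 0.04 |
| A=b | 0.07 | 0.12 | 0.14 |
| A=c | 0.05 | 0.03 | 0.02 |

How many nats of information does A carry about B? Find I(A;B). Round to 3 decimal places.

0.096 nats

Marginals: p(A) = (0.5700, 0.3300, 0.1000), p(B) = (0.2800, 0.5200, 0.2000).
I(A;B) = H(A) + H(B) − H(A,B).
H(A) = 0.9165, H(B) = 1.0184, H(A,B) = 1.8389.
I(A;B) = 0.9165 + 1.0184 − 1.8389 = 0.096 nats.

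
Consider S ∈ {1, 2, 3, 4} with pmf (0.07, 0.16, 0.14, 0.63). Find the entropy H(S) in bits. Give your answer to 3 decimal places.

1.509 bits

H(S) = −Σ p·log₂ p.
  −(0.07)·log₂(0.07) = 0.2686
  −(0.16)·log₂(0.16) = 0.4230
  −(0.14)·log₂(0.14) = 0.3971
  −(0.63)·log₂(0.63) = 0.4199
Sum: 0.2686 + 0.4230 + 0.3971 + 0.4199 = 1.509 bits.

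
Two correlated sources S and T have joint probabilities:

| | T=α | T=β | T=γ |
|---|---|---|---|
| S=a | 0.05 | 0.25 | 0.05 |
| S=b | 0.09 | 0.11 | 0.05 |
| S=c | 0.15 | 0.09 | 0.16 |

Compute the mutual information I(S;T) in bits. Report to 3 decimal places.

0.143 bits

Marginals: p(S) = (0.3500, 0.2500, 0.4000), p(T) = (0.2900, 0.4500, 0.2600).
I(S;T) = Σ p(x,y)·log₂[p(x,y)/(p(x)p(y))].
  (a,α): 0.05·log₂(0.4926) = -0.0511
  (a,β): 0.25·log₂(1.5873) = 0.1666
  (a,γ): 0.05·log₂(0.5495) = -0.0432
  (b,α): 0.09·log₂(1.2414) = 0.0281
  (b,β): 0.11·log₂(0.9778) = -0.0036
  (b,γ): 0.05·log₂(0.7692) = -0.0189
  (c,α): 0.15·log₂(1.2931) = 0.0556
  (c,β): 0.09·log₂(0.5000) = -0.0900
  (c,γ): 0.16·log₂(1.5385) = 0.0994
Sum = 0.143 bits.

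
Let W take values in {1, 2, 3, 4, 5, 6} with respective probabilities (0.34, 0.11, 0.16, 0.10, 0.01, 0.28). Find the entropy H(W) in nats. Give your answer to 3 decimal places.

H(W) = −Σ p·ln p.
  −(0.34)·ln(0.34) = 0.3668
  −(0.11)·ln(0.11) = 0.2428
  −(0.16)·ln(0.16) = 0.2932
  −(0.10)·ln(0.10) = 0.2303
  −(0.01)·ln(0.01) = 0.0461
  −(0.28)·ln(0.28) = 0.3564
Sum: 0.3668 + 0.2428 + 0.2932 + 0.2303 + 0.0461 + 0.3564 = 1.536 nats.

1.536 nats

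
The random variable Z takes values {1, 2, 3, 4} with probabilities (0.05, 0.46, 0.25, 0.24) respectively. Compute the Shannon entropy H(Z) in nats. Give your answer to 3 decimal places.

1.196 nats

H(Z) = −Σ p·ln p.
  −(0.05)·ln(0.05) = 0.1498
  −(0.46)·ln(0.46) = 0.3572
  −(0.25)·ln(0.25) = 0.3466
  −(0.24)·ln(0.24) = 0.3425
Sum: 0.1498 + 0.3572 + 0.3466 + 0.3425 = 1.196 nats.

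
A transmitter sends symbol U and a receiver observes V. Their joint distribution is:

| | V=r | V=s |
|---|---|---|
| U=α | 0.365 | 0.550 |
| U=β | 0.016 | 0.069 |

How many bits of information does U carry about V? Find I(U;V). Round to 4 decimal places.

Marginals: p(U) = (0.9150, 0.0850), p(V) = (0.3810, 0.6190).
I(U;V) = Σ p(x,y)·log₂[p(x,y)/(p(x)p(y))].
  (α,r): 0.365·log₂(1.0470) = 0.02419
  (α,s): 0.550·log₂(0.9711) = -0.02329
  (β,r): 0.016·log₂(0.4941) = -0.01628
  (β,s): 0.069·log₂(1.3114) = 0.02699
Sum = 0.0116 bits.

0.0116 bits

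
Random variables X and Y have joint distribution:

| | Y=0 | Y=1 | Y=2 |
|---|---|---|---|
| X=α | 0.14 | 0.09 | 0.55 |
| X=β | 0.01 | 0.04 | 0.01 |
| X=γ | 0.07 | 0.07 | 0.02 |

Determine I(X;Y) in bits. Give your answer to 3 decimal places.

0.194 bits

Marginals: p(X) = (0.7800, 0.0600, 0.1600), p(Y) = (0.2200, 0.2000, 0.5800).
I(X;Y) = Σ p(x,y)·log₂[p(x,y)/(p(x)p(y))].
  (α,0): 0.14·log₂(0.8159) = -0.0411
  (α,1): 0.09·log₂(0.5769) = -0.0714
  (α,2): 0.55·log₂(1.2157) = 0.1550
  (β,0): 0.01·log₂(0.7576) = -0.0040
  (β,1): 0.04·log₂(3.3333) = 0.0695
  (β,2): 0.01·log₂(0.2874) = -0.0180
  (γ,0): 0.07·log₂(1.9886) = 0.0694
  (γ,1): 0.07·log₂(2.1875) = 0.0790
  (γ,2): 0.02·log₂(0.2155) = -0.0443
Sum = 0.194 bits.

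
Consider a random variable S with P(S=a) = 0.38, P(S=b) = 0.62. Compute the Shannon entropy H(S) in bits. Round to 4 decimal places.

H(S) = −Σ p·log₂ p.
  −(0.38)·log₂(0.38) = 0.53045
  −(0.62)·log₂(0.62) = 0.42759
Sum: 0.53045 + 0.42759 = 0.9580 bits.

0.9580 bits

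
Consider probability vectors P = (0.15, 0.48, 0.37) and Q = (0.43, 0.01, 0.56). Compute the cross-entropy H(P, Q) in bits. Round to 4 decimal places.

H(P,Q) = −Σ p·log₂ q.
  −0.15·log₂(0.43) = 0.18264
  −0.48·log₂(0.01) = 3.18905
  −0.37·log₂(0.56) = 0.30951
H(P,Q) = 3.6812 bits.

3.6812 bits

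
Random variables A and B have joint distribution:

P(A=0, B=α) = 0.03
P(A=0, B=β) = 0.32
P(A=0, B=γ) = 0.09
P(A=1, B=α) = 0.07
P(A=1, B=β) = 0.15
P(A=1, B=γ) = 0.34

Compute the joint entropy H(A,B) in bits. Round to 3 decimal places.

2.199 bits

H(A,B) = −Σ p(x,y)·log₂ p(x,y) over all 6 cells.
  cell (0,α): −0.03·log₂0.03 = 0.1518
  cell (0,β): −0.32·log₂0.32 = 0.5260
  cell (0,γ): −0.09·log₂0.09 = 0.3127
  cell (1,α): −0.07·log₂0.07 = 0.2686
  cell (1,β): −0.15·log₂0.15 = 0.4105
  cell (1,γ): −0.34·log₂0.34 = 0.5292
Sum = 2.199 bits.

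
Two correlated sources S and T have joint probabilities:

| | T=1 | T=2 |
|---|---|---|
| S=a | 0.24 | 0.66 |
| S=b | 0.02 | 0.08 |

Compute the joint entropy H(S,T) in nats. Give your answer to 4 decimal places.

0.8970 nats

H(S,T) = −Σ p(x,y)·ln p(x,y) over all 4 cells.
  cell (a,1): −0.24·ln0.24 = 0.34251
  cell (a,2): −0.66·ln0.66 = 0.27424
  cell (b,1): −0.02·ln0.02 = 0.07824
  cell (b,2): −0.08·ln0.08 = 0.20206
Sum = 0.8970 nats.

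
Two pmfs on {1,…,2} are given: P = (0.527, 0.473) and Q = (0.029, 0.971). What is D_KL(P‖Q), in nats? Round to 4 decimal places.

D(P‖Q) = Σ p·ln(p/q).
  0.527·ln(0.527/0.029) = 1.52825
  0.473·ln(0.473/0.971) = -0.34020
D(P‖Q) = 1.1881 nats.

1.1881 nats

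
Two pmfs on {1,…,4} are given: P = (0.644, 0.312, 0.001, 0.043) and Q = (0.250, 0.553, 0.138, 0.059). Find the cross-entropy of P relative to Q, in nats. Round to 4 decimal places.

H(P,Q) = −Σ p·ln q.
  −0.644·ln(0.250) = 0.89277
  −0.312·ln(0.553) = 0.18483
  −0.001·ln(0.138) = 0.00198
  −0.043·ln(0.059) = 0.12170
H(P,Q) = 1.2013 nats.

1.2013 nats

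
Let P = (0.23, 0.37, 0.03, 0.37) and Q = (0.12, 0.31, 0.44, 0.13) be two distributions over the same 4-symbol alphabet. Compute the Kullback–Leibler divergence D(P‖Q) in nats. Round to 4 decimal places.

D(P‖Q) = Σ p·ln(p/q).
  0.23·ln(0.23/0.12) = 0.14964
  0.37·ln(0.37/0.31) = 0.06546
  0.03·ln(0.03/0.44) = -0.08057
  0.37·ln(0.37/0.13) = 0.38701
D(P‖Q) = 0.5215 nats.

0.5215 nats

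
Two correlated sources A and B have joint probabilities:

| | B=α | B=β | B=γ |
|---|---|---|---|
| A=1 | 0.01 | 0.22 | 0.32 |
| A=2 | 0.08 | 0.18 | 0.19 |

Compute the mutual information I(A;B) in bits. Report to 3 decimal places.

0.065 bits

Marginals: p(A) = (0.5500, 0.4500), p(B) = (0.0900, 0.4000, 0.5100).
I(A;B) = Σ p(x,y)·log₂[p(x,y)/(p(x)p(y))].
  (1,α): 0.01·log₂(0.2020) = -0.0231
  (1,β): 0.22·log₂(1.0000) = 0.0000
  (1,γ): 0.32·log₂(1.1408) = 0.0608
  (2,α): 0.08·log₂(1.9753) = 0.0786
  (2,β): 0.18·log₂(1.0000) = 0.0000
  (2,γ): 0.19·log₂(0.8279) = -0.0518
Sum = 0.065 bits.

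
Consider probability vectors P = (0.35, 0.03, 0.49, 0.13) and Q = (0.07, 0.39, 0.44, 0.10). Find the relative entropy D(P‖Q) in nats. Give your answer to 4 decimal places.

D(P‖Q) = Σ p·ln(p/q).
  0.35·ln(0.35/0.07) = 0.56330
  0.03·ln(0.03/0.39) = -0.07695
  0.49·ln(0.49/0.44) = 0.05274
  0.13·ln(0.13/0.10) = 0.03411
D(P‖Q) = 0.5732 nats.

0.5732 nats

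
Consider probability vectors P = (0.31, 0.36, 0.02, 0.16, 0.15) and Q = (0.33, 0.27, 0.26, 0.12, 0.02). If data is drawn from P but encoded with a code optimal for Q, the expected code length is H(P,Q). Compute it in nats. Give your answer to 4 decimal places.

H(P,Q) = −Σ p·ln q.
  −0.31·ln(0.33) = 0.34369
  −0.36·ln(0.27) = 0.47136
  −0.02·ln(0.26) = 0.02694
  −0.16·ln(0.12) = 0.33924
  −0.15·ln(0.02) = 0.58680
H(P,Q) = 1.7680 nats.

1.7680 nats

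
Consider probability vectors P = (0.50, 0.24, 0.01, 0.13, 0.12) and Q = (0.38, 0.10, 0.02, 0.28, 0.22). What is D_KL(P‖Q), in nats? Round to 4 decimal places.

0.1679 nats

D(P‖Q) = Σ p·ln(p/q).
  0.50·ln(0.50/0.38) = 0.13722
  0.24·ln(0.24/0.10) = 0.21011
  0.01·ln(0.01/0.02) = -0.00693
  0.13·ln(0.13/0.28) = -0.09974
  0.12·ln(0.12/0.22) = -0.07274
D(P‖Q) = 0.1679 nats.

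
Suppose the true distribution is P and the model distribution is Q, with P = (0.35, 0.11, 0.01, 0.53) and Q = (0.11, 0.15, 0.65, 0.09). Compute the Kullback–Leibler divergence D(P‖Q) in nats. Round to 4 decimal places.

D(P‖Q) = Σ p·ln(p/q).
  0.35·ln(0.35/0.11) = 0.40511
  0.11·ln(0.11/0.15) = -0.03412
  0.01·ln(0.01/0.65) = -0.04174
  0.53·ln(0.53/0.09) = 0.93973
D(P‖Q) = 1.2690 nats.

1.2690 nats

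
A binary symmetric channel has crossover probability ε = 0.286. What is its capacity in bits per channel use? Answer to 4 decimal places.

0.1365 bits

Binary symmetric channel: C = 1 − h₂(ε) where h₂ is the binary entropy function.
h₂(0.286) = −0.286·log₂0.286 − 0.714·log₂0.714 = 0.8635.
C = 1 − 0.8635 = 0.1365 bits per channel use.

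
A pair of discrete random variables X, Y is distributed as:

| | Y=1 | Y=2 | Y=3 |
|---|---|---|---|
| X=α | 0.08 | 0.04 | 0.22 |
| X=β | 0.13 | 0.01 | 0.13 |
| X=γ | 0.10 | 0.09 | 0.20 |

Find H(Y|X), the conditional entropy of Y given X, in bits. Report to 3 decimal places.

Marginals: p(X) = (0.3400, 0.2700, 0.3900), p(Y) = (0.3100, 0.1400, 0.5500).
H(Y|X) = Σ p(X) · H(Y|X=·).
  X=α: p=0.3400, H(Y|X=α) = 1.2608
  X=β: p=0.2700, H(Y|X=β) = 1.1915
  X=γ: p=0.3900, H(Y|X=γ) = 1.4857
Weighted sum = 1.330 bits.

1.330 bits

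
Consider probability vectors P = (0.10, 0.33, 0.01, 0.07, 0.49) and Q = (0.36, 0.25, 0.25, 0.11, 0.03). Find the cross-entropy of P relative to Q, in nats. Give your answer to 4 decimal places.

H(P,Q) = −Σ p·ln q.
  −0.10·ln(0.36) = 0.10217
  −0.33·ln(0.25) = 0.45748
  −0.01·ln(0.25) = 0.01386
  −0.07·ln(0.11) = 0.15451
  −0.49·ln(0.03) = 1.71821
H(P,Q) = 2.4462 nats.

2.4462 nats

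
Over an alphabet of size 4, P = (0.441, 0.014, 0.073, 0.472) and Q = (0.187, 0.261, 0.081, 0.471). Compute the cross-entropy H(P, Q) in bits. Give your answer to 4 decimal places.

1.8712 bits

H(P,Q) = −Σ p·log₂ q.
  −0.441·log₂(0.187) = 1.06673
  −0.014·log₂(0.261) = 0.02713
  −0.073·log₂(0.081) = 0.26469
  −0.472·log₂(0.471) = 0.51269
H(P,Q) = 1.8712 bits.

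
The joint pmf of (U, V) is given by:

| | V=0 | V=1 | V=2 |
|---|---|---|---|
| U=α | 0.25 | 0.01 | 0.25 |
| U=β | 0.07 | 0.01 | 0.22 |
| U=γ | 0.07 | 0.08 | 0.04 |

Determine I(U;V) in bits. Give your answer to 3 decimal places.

0.201 bits

Marginals: p(U) = (0.5100, 0.3000, 0.1900), p(V) = (0.3900, 0.1000, 0.5100).
I(U;V) = H(U) + H(V) − H(U,V).
H(U) = 1.4717, H(V) = 1.3574, H(U,V) = 2.6278.
I(U;V) = 1.4717 + 1.3574 − 2.6278 = 0.201 bits.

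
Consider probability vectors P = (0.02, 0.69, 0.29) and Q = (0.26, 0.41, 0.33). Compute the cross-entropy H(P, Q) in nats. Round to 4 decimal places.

0.9637 nats

H(P,Q) = −Σ p·ln q.
  −0.02·ln(0.26) = 0.02694
  −0.69·ln(0.41) = 0.61520
  −0.29·ln(0.33) = 0.32151
H(P,Q) = 0.9637 nats.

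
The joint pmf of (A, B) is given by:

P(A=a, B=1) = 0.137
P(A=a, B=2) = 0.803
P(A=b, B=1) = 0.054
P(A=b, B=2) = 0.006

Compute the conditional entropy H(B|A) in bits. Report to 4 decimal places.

Marginals: p(A) = (0.9400, 0.0600), p(B) = (0.1910, 0.8090).
H(B|A) = Σ p(A) · H(B|A=·).
  A=a: p=0.9400, H(B|A=a) = 0.5991
  A=b: p=0.0600, H(B|A=b) = 0.4690
Weighted sum = 0.5913 bits.

0.5913 bits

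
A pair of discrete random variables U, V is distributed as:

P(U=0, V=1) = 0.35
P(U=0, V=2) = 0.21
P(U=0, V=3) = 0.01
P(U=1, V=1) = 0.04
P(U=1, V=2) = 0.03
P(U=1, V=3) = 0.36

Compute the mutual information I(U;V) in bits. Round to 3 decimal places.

0.603 bits

Marginals: p(U) = (0.5700, 0.4300), p(V) = (0.3900, 0.2400, 0.3700).
I(U;V) = H(U) + H(V) − H(U,V).
H(U) = 0.9858, H(V) = 1.5547, H(U,V) = 1.9375.
I(U;V) = 0.9858 + 1.5547 − 1.9375 = 0.603 bits.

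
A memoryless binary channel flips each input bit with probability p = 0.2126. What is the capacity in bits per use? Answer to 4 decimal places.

0.2536 bits

Binary symmetric channel: C = 1 − h₂(ε) where h₂ is the binary entropy function.
h₂(0.2126) = −0.2126·log₂0.2126 − 0.7874·log₂0.7874 = 0.7464.
C = 1 − 0.7464 = 0.2536 bits per channel use.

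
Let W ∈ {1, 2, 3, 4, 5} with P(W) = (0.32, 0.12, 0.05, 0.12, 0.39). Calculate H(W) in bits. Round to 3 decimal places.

H(W) = −Σ p·log₂ p.
  −(0.32)·log₂(0.32) = 0.5260
  −(0.12)·log₂(0.12) = 0.3671
  −(0.05)·log₂(0.05) = 0.2161
  −(0.12)·log₂(0.12) = 0.3671
  −(0.39)·log₂(0.39) = 0.5298
Sum: 0.5260 + 0.3671 + 0.2161 + 0.3671 + 0.5298 = 2.006 bits.

2.006 bits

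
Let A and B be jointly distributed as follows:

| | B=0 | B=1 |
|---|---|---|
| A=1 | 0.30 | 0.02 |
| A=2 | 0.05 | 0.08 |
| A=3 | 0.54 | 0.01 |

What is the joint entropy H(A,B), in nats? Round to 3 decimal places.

H(A,B) = −Σ p(x,y)·ln p(x,y) over all 6 cells.
  cell (1,0): −0.30·ln0.30 = 0.3612
  cell (1,1): −0.02·ln0.02 = 0.0782
  cell (2,0): −0.05·ln0.05 = 0.1498
  cell (2,1): −0.08·ln0.08 = 0.2021
  cell (3,0): −0.54·ln0.54 = 0.3327
  cell (3,1): −0.01·ln0.01 = 0.0461
Sum = 1.170 nats.

1.170 nats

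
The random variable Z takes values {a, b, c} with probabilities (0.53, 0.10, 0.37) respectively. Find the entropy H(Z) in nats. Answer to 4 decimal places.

0.9346 nats

H(Z) = −Σ p·ln p.
  −(0.53)·ln(0.53) = 0.33649
  −(0.10)·ln(0.10) = 0.23026
  −(0.37)·ln(0.37) = 0.36787
Sum: 0.33649 + 0.23026 + 0.36787 = 0.9346 nats.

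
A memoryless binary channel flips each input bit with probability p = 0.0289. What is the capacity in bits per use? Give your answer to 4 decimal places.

Binary symmetric channel: C = 1 − h₂(ε) where h₂ is the binary entropy function.
h₂(0.0289) = −0.0289·log₂0.0289 − 0.9711·log₂0.9711 = 0.1888.
C = 1 − 0.1888 = 0.8112 bits per channel use.

0.8112 bits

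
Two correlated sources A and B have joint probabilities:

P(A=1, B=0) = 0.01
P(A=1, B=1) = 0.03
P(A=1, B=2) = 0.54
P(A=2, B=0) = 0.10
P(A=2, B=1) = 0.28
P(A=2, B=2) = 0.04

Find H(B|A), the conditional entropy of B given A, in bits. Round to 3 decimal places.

Chain rule: H(B|A) = H(A,B) − H(A).
Marginals: p(A) = (0.5800, 0.4200), p(B) = (0.1100, 0.3100, 0.5800).
H(A,B) = 1.7304 bits; H(A) = 0.9815 bits.
H(B|A) = 1.7304 − 0.9815 = 0.749 bits.

0.749 bits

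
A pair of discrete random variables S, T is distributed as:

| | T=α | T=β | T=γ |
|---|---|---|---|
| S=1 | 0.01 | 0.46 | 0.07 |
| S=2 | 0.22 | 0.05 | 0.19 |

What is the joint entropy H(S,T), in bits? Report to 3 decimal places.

H(S,T) = −Σ p(x,y)·log₂ p(x,y) over all 6 cells.
  cell (1,α): −0.01·log₂0.01 = 0.0664
  cell (1,β): −0.46·log₂0.46 = 0.5153
  cell (1,γ): −0.07·log₂0.07 = 0.2686
  cell (2,α): −0.22·log₂0.22 = 0.4806
  cell (2,β): −0.05·log₂0.05 = 0.2161
  cell (2,γ): −0.19·log₂0.19 = 0.4552
Sum = 2.002 bits.

2.002 bits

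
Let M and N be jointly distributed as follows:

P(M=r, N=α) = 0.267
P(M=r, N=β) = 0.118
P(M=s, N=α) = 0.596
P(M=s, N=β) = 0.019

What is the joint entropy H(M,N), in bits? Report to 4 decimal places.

H(M,N) = −Σ p(x,y)·log₂ p(x,y) over all 4 cells.
  cell (r,α): −0.267·log₂0.267 = 0.50866
  cell (r,β): −0.118·log₂0.118 = 0.36381
  cell (s,α): −0.596·log₂0.596 = 0.44498
  cell (s,β): −0.019·log₂0.019 = 0.10864
Sum = 1.4261 bits.

1.4261 bits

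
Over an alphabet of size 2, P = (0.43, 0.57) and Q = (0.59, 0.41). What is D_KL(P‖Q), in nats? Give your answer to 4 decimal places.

D(P‖Q) = Σ p·ln(p/q).
  0.43·ln(0.43/0.59) = -0.13603
  0.57·ln(0.57/0.41) = 0.18780
D(P‖Q) = 0.0518 nats.

0.0518 nats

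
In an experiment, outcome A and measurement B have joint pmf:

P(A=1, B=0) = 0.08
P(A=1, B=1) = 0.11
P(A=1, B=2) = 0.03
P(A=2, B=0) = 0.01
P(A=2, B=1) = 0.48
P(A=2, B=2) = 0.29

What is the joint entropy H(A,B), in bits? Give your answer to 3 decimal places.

1.886 bits

H(A,B) = −Σ p(x,y)·log₂ p(x,y) over all 6 cells.
  cell (1,0): −0.08·log₂0.08 = 0.2915
  cell (1,1): −0.11·log₂0.11 = 0.3503
  cell (1,2): −0.03·log₂0.03 = 0.1518
  cell (2,0): −0.01·log₂0.01 = 0.0664
  cell (2,1): −0.48·log₂0.48 = 0.5083
  cell (2,2): −0.29·log₂0.29 = 0.5179
Sum = 1.886 bits.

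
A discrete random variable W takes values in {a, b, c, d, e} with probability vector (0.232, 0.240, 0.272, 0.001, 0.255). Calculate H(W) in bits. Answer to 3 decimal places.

2.007 bits

H(W) = −Σ p·log₂ p.
  −(0.232)·log₂(0.232) = 0.4890
  −(0.240)·log₂(0.240) = 0.4941
  −(0.272)·log₂(0.272) = 0.5109
  −(0.001)·log₂(0.001) = 0.0100
  −(0.255)·log₂(0.255) = 0.5027
Sum: 0.4890 + 0.4941 + 0.5109 + 0.0100 + 0.5027 = 2.007 bits.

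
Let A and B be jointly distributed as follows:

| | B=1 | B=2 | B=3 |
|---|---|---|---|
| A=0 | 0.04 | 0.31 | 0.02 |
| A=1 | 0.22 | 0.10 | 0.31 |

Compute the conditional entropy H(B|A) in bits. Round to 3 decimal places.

1.208 bits

Marginals: p(A) = (0.3700, 0.6300), p(B) = (0.2600, 0.4100, 0.3300).
H(B|A) = Σ p(A) · H(B|A=·).
  A=0: p=0.3700, H(B|A=0) = 0.7884
  A=1: p=0.6300, H(B|A=1) = 1.4549
Weighted sum = 1.208 bits.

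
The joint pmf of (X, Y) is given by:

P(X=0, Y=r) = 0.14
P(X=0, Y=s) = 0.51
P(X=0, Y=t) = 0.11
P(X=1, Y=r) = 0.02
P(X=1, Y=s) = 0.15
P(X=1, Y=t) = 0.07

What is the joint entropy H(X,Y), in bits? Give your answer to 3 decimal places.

H(X,Y) = −Σ p(x,y)·log₂ p(x,y) over all 6 cells.
  cell (0,r): −0.14·log₂0.14 = 0.3971
  cell (0,s): −0.51·log₂0.51 = 0.4954
  cell (0,t): −0.11·log₂0.11 = 0.3503
  cell (1,r): −0.02·log₂0.02 = 0.1129
  cell (1,s): −0.15·log₂0.15 = 0.4105
  cell (1,t): −0.07·log₂0.07 = 0.2686
Sum = 2.035 bits.

2.035 bits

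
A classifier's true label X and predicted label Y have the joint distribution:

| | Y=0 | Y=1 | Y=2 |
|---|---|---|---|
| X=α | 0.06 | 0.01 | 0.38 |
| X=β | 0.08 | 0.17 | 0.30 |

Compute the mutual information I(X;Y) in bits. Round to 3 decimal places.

Marginals: p(X) = (0.4500, 0.5500), p(Y) = (0.1400, 0.1800, 0.6800).
I(X;Y) = Σ p(x,y)·log₂[p(x,y)/(p(x)p(y))].
  (α,0): 0.06·log₂(0.9524) = -0.0042
  (α,1): 0.01·log₂(0.1235) = -0.0302
  (α,2): 0.38·log₂(1.2418) = 0.1187
  (β,0): 0.08·log₂(1.0390) = 0.0044
  (β,1): 0.17·log₂(1.7172) = 0.1326
  (β,2): 0.30·log₂(0.8021) = -0.0954
Sum = 0.126 bits.

0.126 bits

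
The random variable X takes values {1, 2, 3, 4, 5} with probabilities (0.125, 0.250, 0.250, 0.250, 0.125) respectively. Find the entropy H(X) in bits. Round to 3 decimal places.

2.250 bits

H(X) = −Σ p·log₂ p.
  −(0.125)·log₂(0.125) = 0.3750
  −(0.250)·log₂(0.250) = 0.5000
  −(0.250)·log₂(0.250) = 0.5000
  −(0.250)·log₂(0.250) = 0.5000
  −(0.125)·log₂(0.125) = 0.3750
Sum: 0.3750 + 0.5000 + 0.5000 + 0.5000 + 0.3750 = 2.250 bits.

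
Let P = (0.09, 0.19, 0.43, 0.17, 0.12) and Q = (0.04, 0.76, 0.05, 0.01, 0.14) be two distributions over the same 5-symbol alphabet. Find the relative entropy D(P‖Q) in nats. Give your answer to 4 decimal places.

1.1980 nats

D(P‖Q) = Σ p·ln(p/q).
  0.09·ln(0.09/0.04) = 0.07298
  0.19·ln(0.19/0.76) = -0.26340
  0.43·ln(0.43/0.05) = 0.92526
  0.17·ln(0.17/0.01) = 0.48165
  0.12·ln(0.12/0.14) = -0.01850
D(P‖Q) = 1.1980 nats.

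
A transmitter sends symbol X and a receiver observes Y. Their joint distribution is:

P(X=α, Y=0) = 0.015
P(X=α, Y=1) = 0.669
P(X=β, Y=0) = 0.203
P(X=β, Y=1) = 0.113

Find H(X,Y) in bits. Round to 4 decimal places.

H(X,Y) = −Σ p(x,y)·log₂ p(x,y) over all 4 cells.
  cell (α,0): −0.015·log₂0.015 = 0.09088
  cell (α,1): −0.669·log₂0.669 = 0.38797
  cell (β,0): −0.203·log₂0.203 = 0.46699
  cell (β,1): −0.113·log₂0.113 = 0.35545
Sum = 1.3013 bits.

1.3013 bits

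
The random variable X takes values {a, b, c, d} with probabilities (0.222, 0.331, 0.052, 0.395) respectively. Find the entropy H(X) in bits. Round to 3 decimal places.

H(X) = −Σ p·log₂ p.
  −(0.222)·log₂(0.222) = 0.4820
  −(0.331)·log₂(0.331) = 0.5280
  −(0.052)·log₂(0.052) = 0.2218
  −(0.395)·log₂(0.395) = 0.5293
Sum: 0.4820 + 0.5280 + 0.2218 + 0.5293 = 1.761 bits.

1.761 bits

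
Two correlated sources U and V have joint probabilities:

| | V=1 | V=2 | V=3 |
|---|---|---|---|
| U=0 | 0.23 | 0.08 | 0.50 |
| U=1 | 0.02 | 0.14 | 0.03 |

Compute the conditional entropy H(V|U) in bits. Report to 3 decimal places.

1.239 bits

Marginals: p(U) = (0.8100, 0.1900), p(V) = (0.2500, 0.2200, 0.5300).
H(V|U) = Σ p(U) · H(V|U=·).
  U=0: p=0.8100, H(V|U=0) = 1.2752
  U=1: p=0.1900, H(V|U=1) = 1.0870
Weighted sum = 1.239 bits.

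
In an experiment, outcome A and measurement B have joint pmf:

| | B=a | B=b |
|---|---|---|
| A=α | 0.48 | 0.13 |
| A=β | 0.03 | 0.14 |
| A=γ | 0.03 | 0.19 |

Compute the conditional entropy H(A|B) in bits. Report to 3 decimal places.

Marginals: p(A) = (0.6100, 0.1700, 0.2200), p(B) = (0.5400, 0.4600).
H(A|B) = Σ p(B) · H(A|B=·).
  B=a: p=0.5400, H(A|B=a) = 0.6144
  B=b: p=0.4600, H(A|B=b) = 1.5644
Weighted sum = 1.051 bits.

1.051 bits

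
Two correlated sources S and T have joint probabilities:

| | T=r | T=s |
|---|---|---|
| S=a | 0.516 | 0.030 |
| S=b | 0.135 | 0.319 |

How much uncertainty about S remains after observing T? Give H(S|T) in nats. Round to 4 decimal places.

Marginals: p(S) = (0.5460, 0.4540), p(T) = (0.6510, 0.3490).
H(S|T) = Σ p(T) · H(S|T=·).
  T=r: p=0.6510, H(S|T=r) = 0.5105
  T=s: p=0.3490, H(S|T=s) = 0.2931
Weighted sum = 0.4346 nats.

0.4346 nats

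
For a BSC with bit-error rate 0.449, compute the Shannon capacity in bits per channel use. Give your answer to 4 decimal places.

0.0075 bits

Binary symmetric channel: C = 1 − h₂(ε) where h₂ is the binary entropy function.
h₂(0.449) = −0.449·log₂0.449 − 0.551·log₂0.551 = 0.9925.
C = 1 − 0.9925 = 0.0075 bits per channel use.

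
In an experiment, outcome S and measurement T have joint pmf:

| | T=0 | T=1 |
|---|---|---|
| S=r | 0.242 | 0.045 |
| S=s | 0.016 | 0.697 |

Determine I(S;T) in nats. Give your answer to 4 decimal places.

0.3697 nats

Marginals: p(S) = (0.2870, 0.7130), p(T) = (0.2580, 0.7420).
I(S;T) = H(S) + H(T) − H(S,T).
H(S) = 0.5994, H(T) = 0.5710, H(S,T) = 0.8007.
I(S;T) = 0.5994 + 0.5710 − 0.8007 = 0.3697 nats.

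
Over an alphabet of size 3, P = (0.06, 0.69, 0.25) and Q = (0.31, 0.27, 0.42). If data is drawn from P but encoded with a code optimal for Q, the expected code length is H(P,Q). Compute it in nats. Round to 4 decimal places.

H(P,Q) = −Σ p·ln q.
  −0.06·ln(0.31) = 0.07027
  −0.69·ln(0.27) = 0.90344
  −0.25·ln(0.42) = 0.21688
H(P,Q) = 1.1906 nats.

1.1906 nats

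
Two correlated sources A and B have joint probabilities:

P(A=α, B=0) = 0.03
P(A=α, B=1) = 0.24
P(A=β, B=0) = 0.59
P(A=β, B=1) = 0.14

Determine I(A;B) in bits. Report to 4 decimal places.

Marginals: p(A) = (0.2700, 0.7300), p(B) = (0.6200, 0.3800).
I(A;B) = H(A) + H(B) − H(A,B).
H(A) = 0.8415, H(B) = 0.9580, H(A,B) = 1.4921.
I(A;B) = 0.8415 + 0.9580 − 1.4921 = 0.3074 bits.

0.3074 bits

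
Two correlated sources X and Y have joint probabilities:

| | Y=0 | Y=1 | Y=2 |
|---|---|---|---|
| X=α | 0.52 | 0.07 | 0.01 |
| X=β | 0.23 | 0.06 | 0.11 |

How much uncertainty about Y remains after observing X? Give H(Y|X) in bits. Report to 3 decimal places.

Marginals: p(X) = (0.6000, 0.4000), p(Y) = (0.7500, 0.1300, 0.1200).
H(Y|X) = Σ p(X) · H(Y|X=·).
  X=α: p=0.6000, H(Y|X=α) = 0.6390
  X=β: p=0.4000, H(Y|X=β) = 1.3818
Weighted sum = 0.936 bits.

0.936 bits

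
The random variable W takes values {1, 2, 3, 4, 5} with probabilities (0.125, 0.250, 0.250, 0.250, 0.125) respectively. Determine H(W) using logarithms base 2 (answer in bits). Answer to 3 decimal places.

2.250 bits

H(W) = −Σ p·log₂ p.
  −(0.125)·log₂(0.125) = 0.3750
  −(0.250)·log₂(0.250) = 0.5000
  −(0.250)·log₂(0.250) = 0.5000
  −(0.250)·log₂(0.250) = 0.5000
  −(0.125)·log₂(0.125) = 0.3750
Sum: 0.3750 + 0.5000 + 0.5000 + 0.5000 + 0.3750 = 2.250 bits.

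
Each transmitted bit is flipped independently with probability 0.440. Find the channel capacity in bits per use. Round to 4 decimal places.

0.0104 bits

Binary symmetric channel: C = 1 − h₂(ε) where h₂ is the binary entropy function.
h₂(0.440) = −0.440·log₂0.440 − 0.560·log₂0.560 = 0.9896.
C = 1 − 0.9896 = 0.0104 bits per channel use.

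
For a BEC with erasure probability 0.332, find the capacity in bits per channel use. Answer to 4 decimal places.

0.6680 bits

Binary erasure channel: capacity C = 1 − ε.
C = 1 − 0.332 = 0.6680 bits per channel use.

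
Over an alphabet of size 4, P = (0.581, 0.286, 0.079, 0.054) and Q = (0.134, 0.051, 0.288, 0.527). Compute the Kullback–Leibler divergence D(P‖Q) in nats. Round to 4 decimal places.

D(P‖Q) = Σ p·ln(p/q).
  0.581·ln(0.581/0.134) = 0.85228
  0.286·ln(0.286/0.051) = 0.49311
  0.079·ln(0.079/0.288) = -0.10219
  0.054·ln(0.054/0.527) = -0.12302
D(P‖Q) = 1.1202 nats.

1.1202 nats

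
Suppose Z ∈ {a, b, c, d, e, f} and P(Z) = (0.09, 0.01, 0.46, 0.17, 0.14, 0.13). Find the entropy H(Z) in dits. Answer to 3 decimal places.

H(Z) = −Σ p·log₁₀ p.
  −(0.09)·log₁₀(0.09) = 0.0941
  −(0.01)·log₁₀(0.01) = 0.0200
  −(0.46)·log₁₀(0.46) = 0.1551
  −(0.17)·log₁₀(0.17) = 0.1308
  −(0.14)·log₁₀(0.14) = 0.1195
  −(0.13)·log₁₀(0.13) = 0.1152
Sum: 0.0941 + 0.0200 + 0.1551 + 0.1308 + 0.1195 + 0.1152 = 0.635 dits.

0.635 dits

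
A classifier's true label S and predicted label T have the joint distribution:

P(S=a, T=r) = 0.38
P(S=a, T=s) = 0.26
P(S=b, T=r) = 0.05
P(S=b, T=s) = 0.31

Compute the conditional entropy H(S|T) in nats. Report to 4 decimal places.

0.5475 nats

Chain rule: H(S|T) = H(S,T) − H(T).
Marginals: p(S) = (0.6400, 0.3600), p(T) = (0.4300, 0.5700).
H(S,T) = 1.2308 nats; H(T) = 0.6833 nats.
H(S|T) = 1.2308 − 0.6833 = 0.5475 nats.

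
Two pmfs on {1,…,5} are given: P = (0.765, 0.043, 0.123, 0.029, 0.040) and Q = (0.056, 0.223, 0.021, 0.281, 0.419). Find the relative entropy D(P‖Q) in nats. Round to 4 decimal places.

D(P‖Q) = Σ p·ln(p/q).
  0.765·ln(0.765/0.056) = 2.00011
  0.043·ln(0.043/0.223) = -0.07078
  0.123·ln(0.123/0.021) = 0.21742
  0.029·ln(0.029/0.281) = -0.06586
  0.040·ln(0.040/0.419) = -0.09396
D(P‖Q) = 1.9869 nats.

1.9869 nats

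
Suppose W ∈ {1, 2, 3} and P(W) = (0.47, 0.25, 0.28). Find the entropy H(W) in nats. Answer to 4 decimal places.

1.0579 nats

H(W) = −Σ p·ln p.
  −(0.47)·ln(0.47) = 0.35486
  −(0.25)·ln(0.25) = 0.34657
  −(0.28)·ln(0.28) = 0.35643
Sum: 0.35486 + 0.34657 + 0.35643 = 1.0579 nats.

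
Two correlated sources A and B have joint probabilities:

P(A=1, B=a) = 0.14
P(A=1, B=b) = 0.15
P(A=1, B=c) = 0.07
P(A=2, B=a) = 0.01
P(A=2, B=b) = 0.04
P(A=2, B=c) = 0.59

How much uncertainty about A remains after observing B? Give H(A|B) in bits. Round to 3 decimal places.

Chain rule: H(A|B) = H(A,B) − H(B).
Marginals: p(A) = (0.3600, 0.6400), p(B) = (0.1500, 0.1900, 0.6600).
H(A,B) = 1.7775 bits; H(B) = 1.2614 bits.
H(A|B) = 1.7775 − 1.2614 = 0.516 bits.

0.516 bits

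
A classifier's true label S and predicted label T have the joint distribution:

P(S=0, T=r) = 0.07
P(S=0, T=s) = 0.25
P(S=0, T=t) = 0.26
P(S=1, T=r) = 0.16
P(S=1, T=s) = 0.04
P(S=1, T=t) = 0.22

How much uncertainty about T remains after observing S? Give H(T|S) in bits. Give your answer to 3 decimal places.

Chain rule: H(T|S) = H(S,T) − H(S).
Marginals: p(S) = (0.5800, 0.4200), p(T) = (0.2300, 0.2900, 0.4800).
H(S,T) = 2.3632 bits; H(S) = 0.9815 bits.
H(T|S) = 2.3632 − 0.9815 = 1.382 bits.

1.382 bits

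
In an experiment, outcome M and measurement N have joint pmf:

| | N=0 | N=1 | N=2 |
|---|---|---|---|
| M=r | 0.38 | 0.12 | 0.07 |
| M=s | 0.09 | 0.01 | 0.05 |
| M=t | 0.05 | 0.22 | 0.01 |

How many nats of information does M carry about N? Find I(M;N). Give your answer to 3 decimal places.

0.184 nats

Marginals: p(M) = (0.5700, 0.1500, 0.2800), p(N) = (0.5200, 0.3500, 0.1300).
I(M;N) = H(M) + H(N) − H(M,N).
H(M) = 0.9614, H(N) = 0.9727, H(M,N) = 1.7498.
I(M;N) = 0.9614 + 0.9727 − 1.7498 = 0.184 nats.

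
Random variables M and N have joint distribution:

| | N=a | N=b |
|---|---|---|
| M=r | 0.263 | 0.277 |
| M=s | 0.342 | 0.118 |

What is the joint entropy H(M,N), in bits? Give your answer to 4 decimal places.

1.9130 bits

H(M,N) = −Σ p(x,y)·log₂ p(x,y) over all 4 cells.
  cell (r,a): −0.263·log₂0.263 = 0.50677
  cell (r,b): −0.277·log₂0.277 = 0.51302
  cell (s,a): −0.342·log₂0.342 = 0.52939
  cell (s,b): −0.118·log₂0.118 = 0.36381
Sum = 1.9130 bits.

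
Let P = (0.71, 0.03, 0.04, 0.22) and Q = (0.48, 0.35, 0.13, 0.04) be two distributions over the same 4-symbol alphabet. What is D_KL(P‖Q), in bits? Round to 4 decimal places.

0.7677 bits

D(P‖Q) = Σ p·log₂(p/q).
  0.71·log₂(0.71/0.48) = 0.40100
  0.03·log₂(0.03/0.35) = -0.10633
  0.04·log₂(0.04/0.13) = -0.06802
  0.22·log₂(0.22/0.04) = 0.54107
D(P‖Q) = 0.7677 bits.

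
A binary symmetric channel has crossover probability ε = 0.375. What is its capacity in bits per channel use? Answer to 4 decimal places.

Binary symmetric channel: C = 1 − h₂(ε) where h₂ is the binary entropy function.
h₂(0.375) = −0.375·log₂0.375 − 0.625·log₂0.625 = 0.9544.
C = 1 − 0.9544 = 0.0456 bits per channel use.

0.0456 bits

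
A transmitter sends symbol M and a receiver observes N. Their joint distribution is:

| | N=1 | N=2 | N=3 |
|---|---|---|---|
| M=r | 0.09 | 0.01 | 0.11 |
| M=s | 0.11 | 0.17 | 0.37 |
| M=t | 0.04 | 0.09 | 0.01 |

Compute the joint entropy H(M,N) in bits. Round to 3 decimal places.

2.610 bits

H(M,N) = −Σ p(x,y)·log₂ p(x,y) over all 9 cells.
  cell (r,1): −0.09·log₂0.09 = 0.3127
  cell (r,2): −0.01·log₂0.01 = 0.0664
  cell (r,3): −0.11·log₂0.11 = 0.3503
  cell (s,1): −0.11·log₂0.11 = 0.3503
  cell (s,2): −0.17·log₂0.17 = 0.4346
  cell (s,3): −0.37·log₂0.37 = 0.5307
  cell (t,1): −0.04·log₂0.04 = 0.1858
  cell (t,2): −0.09·log₂0.09 = 0.3127
  cell (t,3): −0.01·log₂0.01 = 0.0664
Sum = 2.610 bits.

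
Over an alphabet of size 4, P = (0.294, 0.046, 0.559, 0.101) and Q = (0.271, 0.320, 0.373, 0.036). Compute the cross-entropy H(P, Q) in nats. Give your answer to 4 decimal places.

1.3233 nats

H(P,Q) = −Σ p·ln q.
  −0.294·ln(0.271) = 0.38386
  −0.046·ln(0.320) = 0.05241
  −0.559·ln(0.373) = 0.55127
  −0.101·ln(0.036) = 0.33575
H(P,Q) = 1.3233 nats.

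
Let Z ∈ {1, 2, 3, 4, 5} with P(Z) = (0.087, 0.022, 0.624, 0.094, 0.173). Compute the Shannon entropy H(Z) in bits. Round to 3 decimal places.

H(Z) = −Σ p·log₂ p.
  −(0.087)·log₂(0.087) = 0.3065
  −(0.022)·log₂(0.022) = 0.1211
  −(0.624)·log₂(0.624) = 0.4246
  −(0.094)·log₂(0.094) = 0.3207
  −(0.173)·log₂(0.173) = 0.4379
Sum: 0.3065 + 0.1211 + 0.4246 + 0.3207 + 0.4379 = 1.611 bits.

1.611 bits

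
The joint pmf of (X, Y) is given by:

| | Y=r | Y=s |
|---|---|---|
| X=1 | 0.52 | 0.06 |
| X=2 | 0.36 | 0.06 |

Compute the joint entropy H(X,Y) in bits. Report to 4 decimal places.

H(X,Y) = −Σ p(x,y)·log₂ p(x,y) over all 4 cells.
  cell (1,r): −0.52·log₂0.52 = 0.49058
  cell (1,s): −0.06·log₂0.06 = 0.24353
  cell (2,r): −0.36·log₂0.36 = 0.53062
  cell (2,s): −0.06·log₂0.06 = 0.24353
Sum = 1.5083 bits.

1.5083 bits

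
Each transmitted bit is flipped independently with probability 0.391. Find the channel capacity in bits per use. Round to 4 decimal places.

0.0346 bits

Binary symmetric channel: C = 1 − h₂(ε) where h₂ is the binary entropy function.
h₂(0.391) = −0.391·log₂0.391 − 0.609·log₂0.609 = 0.9654.
C = 1 − 0.9654 = 0.0346 bits per channel use.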